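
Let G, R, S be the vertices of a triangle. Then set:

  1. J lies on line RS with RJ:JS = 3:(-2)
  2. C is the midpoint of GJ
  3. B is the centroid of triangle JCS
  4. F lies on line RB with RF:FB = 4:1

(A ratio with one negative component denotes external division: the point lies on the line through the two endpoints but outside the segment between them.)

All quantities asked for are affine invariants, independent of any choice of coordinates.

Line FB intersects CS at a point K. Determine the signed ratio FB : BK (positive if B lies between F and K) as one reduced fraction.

Choose coordinates G = (0, 0), R = (1, 0), S = (0, 1).
1. J lies on line RS with RJ:JS = 3:(-2) ⇒ J = (-2, 3)
2. C is the midpoint of GJ ⇒ C = (-1, 3/2)
3. B is the centroid of triangle JCS ⇒ B = (-1, 11/6)
4. F lies on line RB with RF:FB = 4:1 ⇒ F = (-3/5, 22/15)
line FB meets CS at K = (-1/5, 11/10)
B = F + t·(K−F) with t = -1, so FB:BK = -1:2

FB:BK = -1/2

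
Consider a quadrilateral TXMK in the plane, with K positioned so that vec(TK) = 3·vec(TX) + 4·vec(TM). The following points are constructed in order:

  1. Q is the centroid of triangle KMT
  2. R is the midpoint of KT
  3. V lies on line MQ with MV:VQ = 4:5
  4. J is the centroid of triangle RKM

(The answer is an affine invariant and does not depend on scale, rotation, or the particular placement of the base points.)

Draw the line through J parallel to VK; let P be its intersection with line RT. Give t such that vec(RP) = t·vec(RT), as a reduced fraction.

t = -46/57

Work in coordinates with T = (0, 0), X = (1, 0), M = (0, 1), K = (3, 4).
1. Q is the centroid of triangle KMT ⇒ Q = (1, 5/3)
2. R is the midpoint of KT ⇒ R = (3/2, 2)
3. V lies on line MQ with MV:VQ = 4:5 ⇒ V = (4/9, 35/27)
4. J is the centroid of triangle RKM ⇒ J = (3/2, 7/3)
through J parallel to VK: direction (23/9, 73/27); meets RT at P = (103/38, 206/57)
P = R + t·(T−R) with t = -46/57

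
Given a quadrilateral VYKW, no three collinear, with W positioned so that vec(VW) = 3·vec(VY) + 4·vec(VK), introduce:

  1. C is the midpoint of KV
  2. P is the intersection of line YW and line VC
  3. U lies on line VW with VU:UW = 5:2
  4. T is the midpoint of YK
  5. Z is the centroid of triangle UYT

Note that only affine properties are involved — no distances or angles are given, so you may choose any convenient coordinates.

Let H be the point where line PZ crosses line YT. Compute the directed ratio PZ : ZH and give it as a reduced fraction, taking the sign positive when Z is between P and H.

PZ:ZH = -13/4

Choose coordinates V = (0, 0), Y = (1, 0), K = (0, 1), W = (3, 4).
1. C is the midpoint of KV ⇒ C = (0, 1/2)
2. P is the intersection of line YW and line VC ⇒ P = (0, -2)
3. U lies on line VW with VU:UW = 5:2 ⇒ U = (15/7, 20/7)
4. T is the midpoint of YK ⇒ T = (1/2, 1/2)
5. Z is the centroid of triangle UYT ⇒ Z = (17/14, 47/42)
line PZ meets YT at H = (153/182, 29/182)
Z = P + t·(H−P) with t = 13/9, so PZ:ZH = 13/9:-4/9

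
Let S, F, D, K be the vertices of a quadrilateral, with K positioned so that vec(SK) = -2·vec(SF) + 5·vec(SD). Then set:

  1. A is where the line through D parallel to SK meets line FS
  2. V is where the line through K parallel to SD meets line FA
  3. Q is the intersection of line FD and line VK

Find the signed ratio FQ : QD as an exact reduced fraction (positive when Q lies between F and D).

FQ:QD = -3/2

Assign S = (0, 0), F = (1, 0), D = (0, 1), K = (-2, 5) — the answer is frame-independent, so this choice is without loss of generality.
1. A is where the line through D parallel to SK meets line FS ⇒ A = (2/5, 0)
2. V is where the line through K parallel to SD meets line FA ⇒ V = (-2, 0)
3. Q is the intersection of line FD and line VK ⇒ Q = (-2, 3)
Q = F + t·(D−F) with t = 3, so FQ:QD = t:(1−t) = 3:-2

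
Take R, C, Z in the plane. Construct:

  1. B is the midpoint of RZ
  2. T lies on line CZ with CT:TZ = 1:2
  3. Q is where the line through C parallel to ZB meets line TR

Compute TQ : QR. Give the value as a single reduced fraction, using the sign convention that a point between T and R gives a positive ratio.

TQ:QR = -1/3

Assign R = (0, 0), C = (1, 0), Z = (0, 1) — the answer is frame-independent, so this choice is without loss of generality.
1. B is the midpoint of RZ ⇒ B = (0, 1/2)
2. T lies on line CZ with CT:TZ = 1:2 ⇒ T = (2/3, 1/3)
3. Q is where the line through C parallel to ZB meets line TR ⇒ Q = (1, 1/2)
Q = T + t·(R−T) with t = -1/2, so TQ:QR = t:(1−t) = -1/2:3/2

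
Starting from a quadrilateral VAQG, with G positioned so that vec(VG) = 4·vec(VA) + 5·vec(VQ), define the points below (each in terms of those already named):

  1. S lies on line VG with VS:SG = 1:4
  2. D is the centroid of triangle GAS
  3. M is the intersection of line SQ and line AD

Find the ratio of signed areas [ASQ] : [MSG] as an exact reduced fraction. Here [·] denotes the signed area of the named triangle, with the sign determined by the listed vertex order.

Assign V = (0, 0), A = (1, 0), Q = (0, 1), G = (4, 5) — the answer is frame-independent, so this choice is without loss of generality.
1. S lies on line VG with VS:SG = 1:4 ⇒ S = (4/5, 1)
2. D is the centroid of triangle GAS ⇒ D = (29/15, 2)
3. M is the intersection of line SQ and line AD ⇒ M = (22/15, 1)
2·[ASQ] = 4/5, 2·[MSG] = -8/3
[ASQ]:[MSG] = 4/5:-8/3 = -3/10

[ASQ]:[MSG] = -3/10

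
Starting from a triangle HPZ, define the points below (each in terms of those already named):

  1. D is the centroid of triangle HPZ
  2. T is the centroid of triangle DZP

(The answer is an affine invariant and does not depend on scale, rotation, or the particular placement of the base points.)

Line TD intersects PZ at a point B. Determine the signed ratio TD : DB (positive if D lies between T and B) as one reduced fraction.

Set H = (0, 0), P = (1, 0), Z = (0, 1); any affine frame gives the same invariant.
1. D is the centroid of triangle HPZ ⇒ D = (1/3, 1/3)
2. T is the centroid of triangle DZP ⇒ T = (4/9, 4/9)
line TD meets PZ at B = (1/2, 1/2)
D = T + t·(B−T) with t = -2, so TD:DB = -2:3

TD:DB = -2/3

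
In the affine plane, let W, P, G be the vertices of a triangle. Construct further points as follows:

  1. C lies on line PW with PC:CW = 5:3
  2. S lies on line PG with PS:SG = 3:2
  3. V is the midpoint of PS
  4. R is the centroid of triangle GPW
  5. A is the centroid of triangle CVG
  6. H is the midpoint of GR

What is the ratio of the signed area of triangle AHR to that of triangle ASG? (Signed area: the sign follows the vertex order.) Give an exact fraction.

Choose coordinates W = (0, 0), P = (1, 0), G = (0, 1).
1. C lies on line PW with PC:CW = 5:3 ⇒ C = (3/8, 0)
2. S lies on line PG with PS:SG = 3:2 ⇒ S = (2/5, 3/5)
3. V is the midpoint of PS ⇒ V = (7/10, 3/10)
4. R is the centroid of triangle GPW ⇒ R = (1/3, 1/3)
5. A is the centroid of triangle CVG ⇒ A = (43/120, 13/30)
6. H is the midpoint of GR ⇒ H = (1/6, 2/3)
2·[AHR] = 1/40, 2·[ASG] = 1/12
[AHR]:[ASG] = 1/40:1/12 = 3/10

[AHR]:[ASG] = 3/10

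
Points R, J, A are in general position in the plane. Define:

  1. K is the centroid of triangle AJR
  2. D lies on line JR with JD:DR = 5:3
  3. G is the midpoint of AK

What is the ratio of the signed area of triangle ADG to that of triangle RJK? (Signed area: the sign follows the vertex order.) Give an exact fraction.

[ADG]:[RJK] = 1/8

Work in coordinates with R = (0, 0), J = (1, 0), A = (0, 1).
1. K is the centroid of triangle AJR ⇒ K = (1/3, 1/3)
2. D lies on line JR with JD:DR = 5:3 ⇒ D = (3/8, 0)
3. G is the midpoint of AK ⇒ G = (1/6, 2/3)
2·[ADG] = 1/24, 2·[RJK] = 1/3
[ADG]:[RJK] = 1/24:1/3 = 1/8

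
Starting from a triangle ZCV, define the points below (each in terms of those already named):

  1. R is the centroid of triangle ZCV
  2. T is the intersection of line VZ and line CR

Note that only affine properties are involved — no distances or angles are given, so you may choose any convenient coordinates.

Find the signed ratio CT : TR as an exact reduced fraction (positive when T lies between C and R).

CT:TR = -3

Assign Z = (0, 0), C = (1, 0), V = (0, 1) — the answer is frame-independent, so this choice is without loss of generality.
1. R is the centroid of triangle ZCV ⇒ R = (1/3, 1/3)
2. T is the intersection of line VZ and line CR ⇒ T = (0, 1/2)
T = C + t·(R−C) with t = 3/2, so CT:TR = t:(1−t) = 3/2:-1/2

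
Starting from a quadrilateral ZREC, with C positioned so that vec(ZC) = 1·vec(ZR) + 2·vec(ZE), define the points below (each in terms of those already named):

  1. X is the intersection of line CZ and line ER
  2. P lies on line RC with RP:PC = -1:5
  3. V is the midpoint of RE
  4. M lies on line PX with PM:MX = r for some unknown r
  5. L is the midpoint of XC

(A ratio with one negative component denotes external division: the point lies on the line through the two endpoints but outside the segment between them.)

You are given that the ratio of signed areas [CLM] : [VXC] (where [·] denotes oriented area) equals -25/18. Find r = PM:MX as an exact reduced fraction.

r = 4/5

Assign Z = (0, 0), R = (1, 0), E = (0, 1), C = (1, 2) — the answer is frame-independent, so this choice is without loss of generality.
1. X is the intersection of line CZ and line ER ⇒ X = (1/3, 2/3)
2. P lies on line RC with RP:PC = -1:5 ⇒ P = (1, -1/2)
3. V is the midpoint of RE ⇒ V = (1/2, 1/2)
4. With PM:MX = r, write λ = r/(r+1) so M = P + λ·(X−P); M is affine-linear in λ
5. L is the midpoint of XC ⇒ L = (2/3, 4/3)
Every point depending on M is an affine combination of M and λ-independent points, so each such coordinate is linear in λ; the λ² term in each signed area is a multiple of (X−P)×(X−P) = 0, so 2·[CLM] and 2·[VXC] are each linear in λ. Evaluating at λ=0 and λ=1:
  2·[CLM] = -5/6·λ + 5/6,   2·[VXC] = -1/3
So [CLM]:[VXC] = (-5/6·λ + 5/6) / (-1/3). Setting this equal to -25/18:
  -5/6·λ + 5/6 = -25/18·(-1/3)  ⇒  λ = 4/9
Then r = λ/(1−λ) = (4/9)/(5/9) = 4/5. Check: with r = 4/5, M = (19/27, 1/54) and [CLM]:[VXC] = -25/18 as required.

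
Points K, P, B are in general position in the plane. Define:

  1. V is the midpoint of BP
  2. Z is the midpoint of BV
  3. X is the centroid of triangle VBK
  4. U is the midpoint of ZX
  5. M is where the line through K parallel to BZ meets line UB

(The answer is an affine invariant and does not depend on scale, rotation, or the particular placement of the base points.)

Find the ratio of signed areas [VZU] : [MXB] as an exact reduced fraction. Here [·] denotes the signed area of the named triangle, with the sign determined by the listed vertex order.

[VZU]:[MXB] = -1/6

Set K = (0, 0), P = (1, 0), B = (0, 1); any affine frame gives the same invariant.
1. V is the midpoint of BP ⇒ V = (1/2, 1/2)
2. Z is the midpoint of BV ⇒ Z = (1/4, 3/4)
3. X is the centroid of triangle VBK ⇒ X = (1/6, 1/2)
4. U is the midpoint of ZX ⇒ U = (5/24, 5/8)
5. M is where the line through K parallel to BZ meets line UB ⇒ M = (5/4, -5/4)
2·[VZU] = 1/24, 2·[MXB] = -1/4
[VZU]:[MXB] = 1/24:-1/4 = -1/6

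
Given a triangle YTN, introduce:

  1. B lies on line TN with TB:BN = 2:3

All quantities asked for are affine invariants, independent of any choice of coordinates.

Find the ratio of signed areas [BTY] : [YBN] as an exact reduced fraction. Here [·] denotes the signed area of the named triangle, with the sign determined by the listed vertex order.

Set Y = (0, 0), T = (1, 0), N = (0, 1); any affine frame gives the same invariant.
1. B lies on line TN with TB:BN = 2:3 ⇒ B = (3/5, 2/5)
2·[BTY] = -2/5, 2·[YBN] = 3/5
[BTY]:[YBN] = -2/5:3/5 = -2/3

[BTY]:[YBN] = -2/3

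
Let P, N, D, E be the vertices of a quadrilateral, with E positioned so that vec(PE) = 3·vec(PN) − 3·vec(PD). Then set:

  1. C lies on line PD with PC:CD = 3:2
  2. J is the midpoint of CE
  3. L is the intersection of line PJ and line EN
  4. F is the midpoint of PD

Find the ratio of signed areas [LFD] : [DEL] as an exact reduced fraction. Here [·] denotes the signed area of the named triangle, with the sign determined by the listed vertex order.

[LFD]:[DEL] = -5/2

Choose coordinates P = (0, 0), N = (1, 0), D = (0, 1), E = (3, -3).
1. C lies on line PD with PC:CD = 3:2 ⇒ C = (0, 3/5)
2. J is the midpoint of CE ⇒ J = (3/2, -6/5)
3. L is the intersection of line PJ and line EN ⇒ L = (15/7, -12/7)
4. F is the midpoint of PD ⇒ F = (0, 1/2)
2·[LFD] = -15/14, 2·[DEL] = 3/7
[LFD]:[DEL] = -15/14:3/7 = -5/2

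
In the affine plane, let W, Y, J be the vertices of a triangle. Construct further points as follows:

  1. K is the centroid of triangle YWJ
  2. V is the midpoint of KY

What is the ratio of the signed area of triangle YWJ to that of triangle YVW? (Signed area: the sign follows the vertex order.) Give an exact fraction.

[YWJ]:[YVW] = -6

Assign W = (0, 0), Y = (1, 0), J = (0, 1) — the answer is frame-independent, so this choice is without loss of generality.
1. K is the centroid of triangle YWJ ⇒ K = (1/3, 1/3)
2. V is the midpoint of KY ⇒ V = (2/3, 1/6)
2·[YWJ] = -1, 2·[YVW] = 1/6
[YWJ]:[YVW] = -1:1/6 = -6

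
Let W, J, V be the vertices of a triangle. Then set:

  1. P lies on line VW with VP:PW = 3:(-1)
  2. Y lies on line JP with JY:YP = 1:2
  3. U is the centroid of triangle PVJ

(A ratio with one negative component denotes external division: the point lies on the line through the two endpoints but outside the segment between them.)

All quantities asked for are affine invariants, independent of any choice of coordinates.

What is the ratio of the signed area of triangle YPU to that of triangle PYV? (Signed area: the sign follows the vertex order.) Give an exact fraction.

[YPU]:[PYV] = -1/3

Choose coordinates W = (0, 0), J = (1, 0), V = (0, 1).
1. P lies on line VW with VP:PW = 3:(-1) ⇒ P = (0, -1/2)
2. Y lies on line JP with JY:YP = 1:2 ⇒ Y = (2/3, -1/6)
3. U is the centroid of triangle PVJ ⇒ U = (1/3, 1/6)
2·[YPU] = -1/3, 2·[PYV] = 1
[YPU]:[PYV] = -1/3:1 = -1/3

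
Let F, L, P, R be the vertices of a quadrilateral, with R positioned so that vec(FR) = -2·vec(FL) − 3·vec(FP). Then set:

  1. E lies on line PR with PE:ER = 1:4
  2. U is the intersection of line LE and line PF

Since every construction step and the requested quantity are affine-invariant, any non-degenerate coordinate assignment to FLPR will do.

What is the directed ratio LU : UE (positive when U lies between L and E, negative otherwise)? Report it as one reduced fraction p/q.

Set F = (0, 0), L = (1, 0), P = (0, 1), R = (-2, -3); any affine frame gives the same invariant.
1. E lies on line PR with PE:ER = 1:4 ⇒ E = (-2/5, 1/5)
2. U is the intersection of line LE and line PF ⇒ U = (0, 1/7)
U = L + t·(E−L) with t = 5/7, so LU:UE = t:(1−t) = 5/7:2/7

LU:UE = 5/2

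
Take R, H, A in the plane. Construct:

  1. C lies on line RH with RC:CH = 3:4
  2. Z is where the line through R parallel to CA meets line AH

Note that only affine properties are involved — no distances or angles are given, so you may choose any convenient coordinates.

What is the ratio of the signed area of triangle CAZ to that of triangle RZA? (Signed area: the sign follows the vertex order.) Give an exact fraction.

[CAZ]:[RZA] = -4/7

Assign R = (0, 0), H = (1, 0), A = (0, 1) — the answer is frame-independent, so this choice is without loss of generality.
1. C lies on line RH with RC:CH = 3:4 ⇒ C = (3/7, 0)
2. Z is where the line through R parallel to CA meets line AH ⇒ Z = (-3/4, 7/4)
2·[CAZ] = 3/7, 2·[RZA] = -3/4
[CAZ]:[RZA] = 3/7:-3/4 = -4/7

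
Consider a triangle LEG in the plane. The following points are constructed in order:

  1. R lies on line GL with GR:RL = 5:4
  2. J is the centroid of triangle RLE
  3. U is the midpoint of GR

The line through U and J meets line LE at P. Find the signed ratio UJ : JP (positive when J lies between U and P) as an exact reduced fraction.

Work in coordinates with L = (0, 0), E = (1, 0), G = (0, 1).
1. R lies on line GL with GR:RL = 5:4 ⇒ R = (0, 4/9)
2. J is the centroid of triangle RLE ⇒ J = (1/3, 4/27)
3. U is the midpoint of GR ⇒ U = (0, 13/18)
line UJ meets LE at P = (13/31, 0)
J = U + t·(P−U) with t = 31/39, so UJ:JP = 31/39:8/39

UJ:JP = 31/8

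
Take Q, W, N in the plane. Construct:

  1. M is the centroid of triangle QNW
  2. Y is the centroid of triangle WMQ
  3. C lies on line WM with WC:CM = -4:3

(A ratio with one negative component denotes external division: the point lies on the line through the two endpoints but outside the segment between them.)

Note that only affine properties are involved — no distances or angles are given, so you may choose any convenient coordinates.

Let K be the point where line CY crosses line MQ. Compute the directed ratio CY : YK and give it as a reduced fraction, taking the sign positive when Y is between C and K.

Assign Q = (0, 0), W = (1, 0), N = (0, 1) — the answer is frame-independent, so this choice is without loss of generality.
1. M is the centroid of triangle QNW ⇒ M = (1/3, 1/3)
2. Y is the centroid of triangle WMQ ⇒ Y = (4/9, 1/9)
3. C lies on line WM with WC:CM = -4:3 ⇒ C = (-5/3, 4/3)
line CY meets MQ at K = (7/30, 7/30)
Y = C + t·(K−C) with t = 10/9, so CY:YK = 10/9:-1/9

CY:YK = -10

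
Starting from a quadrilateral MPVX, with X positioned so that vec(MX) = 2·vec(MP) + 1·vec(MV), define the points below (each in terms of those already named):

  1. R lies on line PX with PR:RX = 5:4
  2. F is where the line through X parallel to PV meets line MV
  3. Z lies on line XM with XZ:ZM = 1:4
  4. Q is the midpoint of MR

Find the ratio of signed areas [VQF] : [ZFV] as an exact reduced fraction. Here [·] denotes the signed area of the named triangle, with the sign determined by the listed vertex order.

[VQF]:[ZFV] = 35/72

Choose coordinates M = (0, 0), P = (1, 0), V = (0, 1), X = (2, 1).
1. R lies on line PX with PR:RX = 5:4 ⇒ R = (14/9, 5/9)
2. F is where the line through X parallel to PV meets line MV ⇒ F = (0, 3)
3. Z lies on line XM with XZ:ZM = 1:4 ⇒ Z = (8/5, 4/5)
4. Q is the midpoint of MR ⇒ Q = (7/9, 5/18)
2·[VQF] = 14/9, 2·[ZFV] = 16/5
[VQF]:[ZFV] = 14/9:16/5 = 35/72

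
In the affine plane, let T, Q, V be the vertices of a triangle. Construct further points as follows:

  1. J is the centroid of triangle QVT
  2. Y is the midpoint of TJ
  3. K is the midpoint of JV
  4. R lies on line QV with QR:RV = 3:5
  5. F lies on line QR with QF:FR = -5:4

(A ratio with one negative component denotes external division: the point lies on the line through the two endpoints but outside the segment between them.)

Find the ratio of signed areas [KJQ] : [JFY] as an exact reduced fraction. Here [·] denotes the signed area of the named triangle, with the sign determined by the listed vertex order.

Assign T = (0, 0), Q = (1, 0), V = (0, 1) — the answer is frame-independent, so this choice is without loss of generality.
1. J is the centroid of triangle QVT ⇒ J = (1/3, 1/3)
2. Y is the midpoint of TJ ⇒ Y = (1/6, 1/6)
3. K is the midpoint of JV ⇒ K = (1/6, 2/3)
4. R lies on line QV with QR:RV = 3:5 ⇒ R = (5/8, 3/8)
5. F lies on line QR with QF:FR = -5:4 ⇒ F = (-7/8, 15/8)
2·[KJQ] = 1/6, 2·[JFY] = 11/24
[KJQ]:[JFY] = 1/6:11/24 = 4/11

[KJQ]:[JFY] = 4/11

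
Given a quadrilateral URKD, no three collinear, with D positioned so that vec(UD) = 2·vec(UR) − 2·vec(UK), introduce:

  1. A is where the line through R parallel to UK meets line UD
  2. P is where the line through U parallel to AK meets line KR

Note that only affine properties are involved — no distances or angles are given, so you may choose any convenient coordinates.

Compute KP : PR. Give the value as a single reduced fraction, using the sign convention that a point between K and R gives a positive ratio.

Assign U = (0, 0), R = (1, 0), K = (0, 1), D = (2, -2) — the answer is frame-independent, so this choice is without loss of generality.
1. A is where the line through R parallel to UK meets line UD ⇒ A = (1, -1)
2. P is where the line through U parallel to AK meets line KR ⇒ P = (-1, 2)
P = K + t·(R−K) with t = -1, so KP:PR = t:(1−t) = -1:2

KP:PR = -1/2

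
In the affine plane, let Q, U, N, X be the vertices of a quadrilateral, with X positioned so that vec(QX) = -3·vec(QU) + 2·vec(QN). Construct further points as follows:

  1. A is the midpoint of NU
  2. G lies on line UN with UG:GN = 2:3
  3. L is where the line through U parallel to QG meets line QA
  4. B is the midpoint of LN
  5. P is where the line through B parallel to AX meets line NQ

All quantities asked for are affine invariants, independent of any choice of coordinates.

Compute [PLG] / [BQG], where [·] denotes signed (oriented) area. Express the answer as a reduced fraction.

Work in coordinates with Q = (0, 0), U = (1, 0), N = (0, 1), X = (-3, 2).
1. A is the midpoint of NU ⇒ A = (1/2, 1/2)
2. G lies on line UN with UG:GN = 2:3 ⇒ G = (3/5, 2/5)
3. L is where the line through U parallel to QG meets line QA ⇒ L = (-2, -2)
4. B is the midpoint of LN ⇒ B = (-1, -1/2)
5. P is where the line through B parallel to AX meets line NQ ⇒ P = (0, -13/14)
2·[PLG] = -141/70, 2·[BQG] = 1/10
[PLG]:[BQG] = -141/70:1/10 = -141/7

[PLG]:[BQG] = -141/7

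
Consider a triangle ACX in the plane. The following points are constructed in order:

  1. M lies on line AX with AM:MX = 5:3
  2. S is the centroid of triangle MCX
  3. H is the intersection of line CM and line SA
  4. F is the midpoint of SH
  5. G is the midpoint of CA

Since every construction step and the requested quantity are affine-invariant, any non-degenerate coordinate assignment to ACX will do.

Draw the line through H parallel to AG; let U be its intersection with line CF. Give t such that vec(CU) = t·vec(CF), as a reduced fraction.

t = 10/11

Work in coordinates with A = (0, 0), C = (1, 0), X = (0, 1).
1. M lies on line AX with AM:MX = 5:3 ⇒ M = (0, 5/8)
2. S is the centroid of triangle MCX ⇒ S = (1/3, 13/24)
3. H is the intersection of line CM and line SA ⇒ H = (5/18, 65/144)
4. F is the midpoint of SH ⇒ F = (11/36, 143/288)
5. G is the midpoint of CA ⇒ G = (1/2, 0)
through H parallel to AG: direction (1/2, 0); meets CF at U = (73/198, 65/144)
U = C + t·(F−C) with t = 10/11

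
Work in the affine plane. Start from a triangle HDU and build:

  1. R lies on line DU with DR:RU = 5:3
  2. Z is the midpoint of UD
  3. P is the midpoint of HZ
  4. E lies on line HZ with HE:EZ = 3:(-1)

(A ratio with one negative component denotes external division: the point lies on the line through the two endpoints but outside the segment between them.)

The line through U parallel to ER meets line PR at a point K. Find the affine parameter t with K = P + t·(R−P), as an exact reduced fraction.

Choose coordinates H = (0, 0), D = (1, 0), U = (0, 1).
1. R lies on line DU with DR:RU = 5:3 ⇒ R = (3/8, 5/8)
2. Z is the midpoint of UD ⇒ Z = (1/2, 1/2)
3. P is the midpoint of HZ ⇒ P = (1/4, 1/4)
4. E lies on line HZ with HE:EZ = 3:(-1) ⇒ E = (3/4, 3/4)
through U parallel to ER: direction (-3/8, -1/8); meets PR at K = (9/16, 19/16)
K = P + t·(R−P) with t = 5/2

t = 5/2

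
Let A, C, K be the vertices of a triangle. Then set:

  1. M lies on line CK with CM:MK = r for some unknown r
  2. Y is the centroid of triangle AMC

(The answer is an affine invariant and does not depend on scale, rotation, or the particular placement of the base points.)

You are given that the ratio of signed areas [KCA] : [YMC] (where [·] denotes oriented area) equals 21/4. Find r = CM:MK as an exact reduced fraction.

Assign A = (0, 0), C = (1, 0), K = (0, 1) — the answer is frame-independent, so this choice is without loss of generality.
1. With CM:MK = r, write λ = r/(r+1) so M = C + λ·(K−C); M is affine-linear in λ
2. Y is the centroid of triangle AMC ⇒ Y is an affine combination of earlier points and hence also affine-linear in λ
Every point depending on M is an affine combination of M and λ-independent points, so each such coordinate is linear in λ; the λ² term in each signed area is a multiple of (K−C)×(K−C) = 0, so 2·[KCA] and 2·[YMC] are each linear in λ. Evaluating at λ=0 and λ=1:
  2·[KCA] = -1,   2·[YMC] = -1/3·λ
So [KCA]:[YMC] = (-1) / (-1/3·λ). Setting this equal to 21/4:
  -1 = 21/4·(-1/3·λ)  ⇒  λ = 4/7
Then r = λ/(1−λ) = (4/7)/(3/7) = 4/3. Check: with r = 4/3, M = (3/7, 4/7) and [KCA]:[YMC] = 21/4 as required.

r = 4/3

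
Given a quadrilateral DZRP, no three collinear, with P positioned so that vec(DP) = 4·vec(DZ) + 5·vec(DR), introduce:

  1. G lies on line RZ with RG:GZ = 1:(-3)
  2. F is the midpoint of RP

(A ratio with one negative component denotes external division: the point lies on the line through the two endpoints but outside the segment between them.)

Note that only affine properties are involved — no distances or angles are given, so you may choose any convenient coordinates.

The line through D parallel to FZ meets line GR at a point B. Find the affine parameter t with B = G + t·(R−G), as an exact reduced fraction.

t = 3/2

Choose coordinates D = (0, 0), Z = (1, 0), R = (0, 1), P = (4, 5).
1. G lies on line RZ with RG:GZ = 1:(-3) ⇒ G = (-1/2, 3/2)
2. F is the midpoint of RP ⇒ F = (2, 3)
through D parallel to FZ: direction (-1, -3); meets GR at B = (1/4, 3/4)
B = G + t·(R−G) with t = 3/2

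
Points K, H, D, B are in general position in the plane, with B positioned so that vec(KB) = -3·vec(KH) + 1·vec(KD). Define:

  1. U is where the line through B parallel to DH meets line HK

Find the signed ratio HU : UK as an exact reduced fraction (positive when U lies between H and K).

Set K = (0, 0), H = (1, 0), D = (0, 1), B = (-3, 1); any affine frame gives the same invariant.
1. U is where the line through B parallel to DH meets line HK ⇒ U = (-2, 0)
U = H + t·(K−H) with t = 3, so HU:UK = t:(1−t) = 3:-2

HU:UK = -3/2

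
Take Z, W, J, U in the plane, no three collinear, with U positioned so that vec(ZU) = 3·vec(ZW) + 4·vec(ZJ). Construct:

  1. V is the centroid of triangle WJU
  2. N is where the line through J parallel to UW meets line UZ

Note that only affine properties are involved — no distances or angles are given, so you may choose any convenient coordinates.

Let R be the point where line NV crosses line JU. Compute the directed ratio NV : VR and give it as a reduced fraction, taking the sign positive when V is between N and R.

NV:VR = 5/4

Set Z = (0, 0), W = (1, 0), J = (0, 1), U = (3, 4); any affine frame gives the same invariant.
1. V is the centroid of triangle WJU ⇒ V = (4/3, 5/3)
2. N is where the line through J parallel to UW meets line UZ ⇒ N = (-3/2, -2)
line NV meets JU at R = (18/5, 23/5)
V = N + t·(R−N) with t = 5/9, so NV:VR = 5/9:4/9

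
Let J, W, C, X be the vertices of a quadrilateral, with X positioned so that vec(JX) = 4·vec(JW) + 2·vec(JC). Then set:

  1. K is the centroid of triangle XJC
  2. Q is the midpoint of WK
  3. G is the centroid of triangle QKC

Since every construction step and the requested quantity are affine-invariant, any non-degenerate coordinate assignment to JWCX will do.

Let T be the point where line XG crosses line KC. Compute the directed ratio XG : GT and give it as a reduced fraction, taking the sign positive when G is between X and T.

XG:GT = -7

Choose coordinates J = (0, 0), W = (1, 0), C = (0, 1), X = (4, 2).
1. K is the centroid of triangle XJC ⇒ K = (4/3, 1)
2. Q is the midpoint of WK ⇒ Q = (7/6, 1/2)
3. G is the centroid of triangle QKC ⇒ G = (5/6, 5/6)
line XG meets KC at T = (9/7, 1)
G = X + t·(T−X) with t = 7/6, so XG:GT = 7/6:-1/6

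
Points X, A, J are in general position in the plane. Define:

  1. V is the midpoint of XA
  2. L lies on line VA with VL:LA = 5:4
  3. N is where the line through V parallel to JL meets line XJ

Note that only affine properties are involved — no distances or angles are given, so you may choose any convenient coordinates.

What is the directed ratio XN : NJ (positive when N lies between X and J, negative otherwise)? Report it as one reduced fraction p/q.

Assign X = (0, 0), A = (1, 0), J = (0, 1) — the answer is frame-independent, so this choice is without loss of generality.
1. V is the midpoint of XA ⇒ V = (1/2, 0)
2. L lies on line VA with VL:LA = 5:4 ⇒ L = (7/9, 0)
3. N is where the line through V parallel to JL meets line XJ ⇒ N = (0, 9/14)
N = X + t·(J−X) with t = 9/14, so XN:NJ = t:(1−t) = 9/14:5/14

XN:NJ = 9/5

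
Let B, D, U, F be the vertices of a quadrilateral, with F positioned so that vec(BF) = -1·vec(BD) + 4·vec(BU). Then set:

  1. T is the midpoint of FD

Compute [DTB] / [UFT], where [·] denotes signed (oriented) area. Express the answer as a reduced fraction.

Set B = (0, 0), D = (1, 0), U = (0, 1), F = (-1, 4); any affine frame gives the same invariant.
1. T is the midpoint of FD ⇒ T = (0, 2)
2·[DTB] = 2, 2·[UFT] = -1
[DTB]:[UFT] = 2:-1 = -2

[DTB]:[UFT] = -2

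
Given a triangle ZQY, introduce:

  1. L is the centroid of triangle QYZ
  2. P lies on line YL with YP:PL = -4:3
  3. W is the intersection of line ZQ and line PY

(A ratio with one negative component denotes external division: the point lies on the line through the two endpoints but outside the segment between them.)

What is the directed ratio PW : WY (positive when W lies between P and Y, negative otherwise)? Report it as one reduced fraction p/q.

Choose coordinates Z = (0, 0), Q = (1, 0), Y = (0, 1).
1. L is the centroid of triangle QYZ ⇒ L = (1/3, 1/3)
2. P lies on line YL with YP:PL = -4:3 ⇒ P = (4/3, -5/3)
3. W is the intersection of line ZQ and line PY ⇒ W = (1/2, 0)
W = P + t·(Y−P) with t = 5/8, so PW:WY = t:(1−t) = 5/8:3/8

PW:WY = 5/3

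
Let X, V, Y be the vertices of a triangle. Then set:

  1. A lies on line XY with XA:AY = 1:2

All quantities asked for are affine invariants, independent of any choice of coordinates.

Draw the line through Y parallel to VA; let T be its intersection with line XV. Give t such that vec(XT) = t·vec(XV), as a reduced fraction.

Choose coordinates X = (0, 0), V = (1, 0), Y = (0, 1).
1. A lies on line XY with XA:AY = 1:2 ⇒ A = (0, 1/3)
through Y parallel to VA: direction (-1, 1/3); meets XV at T = (3, 0)
T = X + t·(V−X) with t = 3

t = 3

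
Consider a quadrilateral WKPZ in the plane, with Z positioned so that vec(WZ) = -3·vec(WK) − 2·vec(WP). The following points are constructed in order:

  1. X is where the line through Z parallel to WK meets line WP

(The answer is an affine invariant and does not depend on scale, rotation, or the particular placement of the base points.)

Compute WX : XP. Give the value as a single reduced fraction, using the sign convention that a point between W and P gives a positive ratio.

Choose coordinates W = (0, 0), K = (1, 0), P = (0, 1), Z = (-3, -2).
1. X is where the line through Z parallel to WK meets line WP ⇒ X = (0, -2)
X = W + t·(P−W) with t = -2, so WX:XP = t:(1−t) = -2:3

WX:XP = -2/3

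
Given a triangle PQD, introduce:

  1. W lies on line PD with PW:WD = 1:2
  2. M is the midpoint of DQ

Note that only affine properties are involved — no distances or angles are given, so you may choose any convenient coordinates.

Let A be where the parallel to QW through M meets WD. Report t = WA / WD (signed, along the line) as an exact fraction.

Choose coordinates P = (0, 0), Q = (1, 0), D = (0, 1).
1. W lies on line PD with PW:WD = 1:2 ⇒ W = (0, 1/3)
2. M is the midpoint of DQ ⇒ M = (1/2, 1/2)
through M parallel to QW: direction (-1, 1/3); meets WD at A = (0, 2/3)
A = W + t·(D−W) with t = 1/2

t = 1/2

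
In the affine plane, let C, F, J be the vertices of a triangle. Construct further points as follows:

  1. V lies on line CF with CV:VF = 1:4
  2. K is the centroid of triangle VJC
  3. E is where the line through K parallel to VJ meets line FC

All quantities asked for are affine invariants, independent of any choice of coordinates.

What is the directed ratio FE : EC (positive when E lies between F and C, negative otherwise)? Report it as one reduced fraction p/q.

Set C = (0, 0), F = (1, 0), J = (0, 1); any affine frame gives the same invariant.
1. V lies on line CF with CV:VF = 1:4 ⇒ V = (1/5, 0)
2. K is the centroid of triangle VJC ⇒ K = (1/15, 1/3)
3. E is where the line through K parallel to VJ meets line FC ⇒ E = (2/15, 0)
E = F + t·(C−F) with t = 13/15, so FE:EC = t:(1−t) = 13/15:2/15

FE:EC = 13/2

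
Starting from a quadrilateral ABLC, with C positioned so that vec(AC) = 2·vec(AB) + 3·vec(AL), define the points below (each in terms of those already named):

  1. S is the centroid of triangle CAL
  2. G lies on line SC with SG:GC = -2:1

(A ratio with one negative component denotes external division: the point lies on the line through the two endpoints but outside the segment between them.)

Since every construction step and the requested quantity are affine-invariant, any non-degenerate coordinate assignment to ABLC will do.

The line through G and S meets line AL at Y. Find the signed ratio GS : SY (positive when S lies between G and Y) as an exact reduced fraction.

Work in coordinates with A = (0, 0), B = (1, 0), L = (0, 1), C = (2, 3).
1. S is the centroid of triangle CAL ⇒ S = (2/3, 4/3)
2. G lies on line SC with SG:GC = -2:1 ⇒ G = (10/3, 14/3)
line GS meets AL at Y = (0, 1/2)
S = G + t·(Y−G) with t = 4/5, so GS:SY = 4/5:1/5

GS:SY = 4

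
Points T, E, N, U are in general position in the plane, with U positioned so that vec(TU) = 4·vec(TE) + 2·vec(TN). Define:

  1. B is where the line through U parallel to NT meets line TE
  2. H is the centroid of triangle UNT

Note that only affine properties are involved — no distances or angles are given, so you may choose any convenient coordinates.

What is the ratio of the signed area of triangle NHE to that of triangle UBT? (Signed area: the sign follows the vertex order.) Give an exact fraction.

Choose coordinates T = (0, 0), E = (1, 0), N = (0, 1), U = (4, 2).
1. B is where the line through U parallel to NT meets line TE ⇒ B = (4, 0)
2. H is the centroid of triangle UNT ⇒ H = (4/3, 1)
2·[NHE] = -4/3, 2·[UBT] = -8
[NHE]:[UBT] = -4/3:-8 = 1/6

[NHE]:[UBT] = 1/6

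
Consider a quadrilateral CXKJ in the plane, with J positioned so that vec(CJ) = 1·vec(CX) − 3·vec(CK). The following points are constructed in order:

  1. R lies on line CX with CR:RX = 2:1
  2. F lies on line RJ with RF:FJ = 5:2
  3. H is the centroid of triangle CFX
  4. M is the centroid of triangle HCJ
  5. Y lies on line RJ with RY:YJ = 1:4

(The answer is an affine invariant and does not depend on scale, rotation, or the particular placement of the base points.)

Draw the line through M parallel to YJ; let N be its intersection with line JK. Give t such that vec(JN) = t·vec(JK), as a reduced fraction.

Assign C = (0, 0), X = (1, 0), K = (0, 1), J = (1, -3) — the answer is frame-independent, so this choice is without loss of generality.
1. R lies on line CX with CR:RX = 2:1 ⇒ R = (2/3, 0)
2. F lies on line RJ with RF:FJ = 5:2 ⇒ F = (19/21, -15/7)
3. H is the centroid of triangle CFX ⇒ H = (40/63, -5/7)
4. M is the centroid of triangle HCJ ⇒ M = (103/189, -26/21)
5. Y lies on line RJ with RY:YJ = 1:4 ⇒ Y = (11/15, -3/5)
through M parallel to YJ: direction (4/15, -12/5); meets JK at N = (8/15, -17/15)
N = J + t·(K−J) with t = 7/15

t = 7/15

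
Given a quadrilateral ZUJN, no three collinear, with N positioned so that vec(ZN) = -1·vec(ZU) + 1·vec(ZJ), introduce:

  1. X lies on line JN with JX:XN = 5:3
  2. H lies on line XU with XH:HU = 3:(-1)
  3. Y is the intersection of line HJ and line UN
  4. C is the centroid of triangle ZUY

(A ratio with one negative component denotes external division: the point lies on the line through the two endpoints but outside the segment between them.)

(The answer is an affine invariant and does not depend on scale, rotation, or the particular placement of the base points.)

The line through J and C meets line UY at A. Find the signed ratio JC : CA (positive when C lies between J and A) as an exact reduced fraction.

Assign Z = (0, 0), U = (1, 0), J = (0, 1), N = (-1, 1) — the answer is frame-independent, so this choice is without loss of generality.
1. X lies on line JN with JX:XN = 5:3 ⇒ X = (-5/8, 1)
2. H lies on line XU with XH:HU = 3:(-1) ⇒ H = (29/16, -1/2)
3. Y is the intersection of line HJ and line UN ⇒ Y = (29/19, -5/19)
4. C is the centroid of triangle ZUY ⇒ C = (16/19, -5/57)
line JC meets UY at A = (12/19, 7/38)
C = J + t·(A−J) with t = 4/3, so JC:CA = 4/3:-1/3

JC:CA = -4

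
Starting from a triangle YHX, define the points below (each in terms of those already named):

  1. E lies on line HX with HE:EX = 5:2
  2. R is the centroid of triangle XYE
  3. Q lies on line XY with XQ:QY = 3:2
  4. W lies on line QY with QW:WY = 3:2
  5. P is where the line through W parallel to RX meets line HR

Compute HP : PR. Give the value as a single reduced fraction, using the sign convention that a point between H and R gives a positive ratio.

HP:PR = -31/6

Choose coordinates Y = (0, 0), H = (1, 0), X = (0, 1).
1. E lies on line HX with HE:EX = 5:2 ⇒ E = (2/7, 5/7)
2. R is the centroid of triangle XYE ⇒ R = (2/21, 4/7)
3. Q lies on line XY with XQ:QY = 3:2 ⇒ Q = (0, 2/5)
4. W lies on line QY with QW:WY = 3:2 ⇒ W = (0, 4/25)
5. P is where the line through W parallel to RX meets line HR ⇒ P = (-64/525, 124/175)
P = H + t·(R−H) with t = 31/25, so HP:PR = t:(1−t) = 31/25:-6/25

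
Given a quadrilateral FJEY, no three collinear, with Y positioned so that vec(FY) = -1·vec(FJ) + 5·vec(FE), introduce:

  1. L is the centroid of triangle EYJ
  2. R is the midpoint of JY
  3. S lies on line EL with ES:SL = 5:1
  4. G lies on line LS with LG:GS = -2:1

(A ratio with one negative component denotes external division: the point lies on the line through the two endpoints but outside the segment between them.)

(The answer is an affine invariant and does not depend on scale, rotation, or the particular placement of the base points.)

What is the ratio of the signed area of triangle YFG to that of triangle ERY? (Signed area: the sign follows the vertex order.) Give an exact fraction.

[YFG]:[ERY] = 10/9

Work in coordinates with F = (0, 0), J = (1, 0), E = (0, 1), Y = (-1, 5).
1. L is the centroid of triangle EYJ ⇒ L = (0, 2)
2. R is the midpoint of JY ⇒ R = (0, 5/2)
3. S lies on line EL with ES:SL = 5:1 ⇒ S = (0, 11/6)
4. G lies on line LS with LG:GS = -2:1 ⇒ G = (0, 5/3)
2·[YFG] = 5/3, 2·[ERY] = 3/2
[YFG]:[ERY] = 5/3:3/2 = 10/9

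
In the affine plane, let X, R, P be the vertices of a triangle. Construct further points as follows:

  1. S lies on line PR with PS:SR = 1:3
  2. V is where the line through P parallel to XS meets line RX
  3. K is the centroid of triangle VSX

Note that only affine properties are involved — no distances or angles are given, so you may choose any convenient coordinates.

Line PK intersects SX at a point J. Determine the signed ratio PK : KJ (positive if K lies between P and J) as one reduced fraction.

Work in coordinates with X = (0, 0), R = (1, 0), P = (0, 1).
1. S lies on line PR with PS:SR = 1:3 ⇒ S = (1/4, 3/4)
2. V is where the line through P parallel to XS meets line RX ⇒ V = (-1/3, 0)
3. K is the centroid of triangle VSX ⇒ K = (-1/36, 1/4)
line PK meets SX at J = (-1/24, -1/8)
K = P + t·(J−P) with t = 2/3, so PK:KJ = 2/3:1/3

PK:KJ = 2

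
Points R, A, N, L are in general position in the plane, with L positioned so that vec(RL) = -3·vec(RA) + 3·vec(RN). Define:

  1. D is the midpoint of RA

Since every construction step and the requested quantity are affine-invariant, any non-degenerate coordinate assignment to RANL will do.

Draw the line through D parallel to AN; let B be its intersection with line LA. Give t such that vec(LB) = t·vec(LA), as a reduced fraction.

t = 1/2

Choose coordinates R = (0, 0), A = (1, 0), N = (0, 1), L = (-3, 3).
1. D is the midpoint of RA ⇒ D = (1/2, 0)
through D parallel to AN: direction (-1, 1); meets LA at B = (-1, 3/2)
B = L + t·(A−L) with t = 1/2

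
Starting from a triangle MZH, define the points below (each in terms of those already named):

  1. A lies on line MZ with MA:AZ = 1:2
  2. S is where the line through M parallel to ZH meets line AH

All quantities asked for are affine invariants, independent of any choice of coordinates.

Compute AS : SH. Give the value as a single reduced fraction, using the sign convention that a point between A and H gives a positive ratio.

AS:SH = -1/3

Assign M = (0, 0), Z = (1, 0), H = (0, 1) — the answer is frame-independent, so this choice is without loss of generality.
1. A lies on line MZ with MA:AZ = 1:2 ⇒ A = (1/3, 0)
2. S is where the line through M parallel to ZH meets line AH ⇒ S = (1/2, -1/2)
S = A + t·(H−A) with t = -1/2, so AS:SH = t:(1−t) = -1/2:3/2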